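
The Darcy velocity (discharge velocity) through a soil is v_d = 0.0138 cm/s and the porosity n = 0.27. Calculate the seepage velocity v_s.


Using v_s = v_d / n
v_s = 0.0138 / 0.27
v_s = 0.05111 cm/s


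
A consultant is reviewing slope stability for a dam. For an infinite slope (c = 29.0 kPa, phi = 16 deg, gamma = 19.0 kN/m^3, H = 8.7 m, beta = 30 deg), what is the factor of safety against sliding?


Result: 0.902

Derivation:
Using Fs = c / (gamma*H*sin(beta)*cos(beta)) + tan(phi)/tan(beta)
Cohesion contribution = 29.0 / (19.0*8.7*sin(30)*cos(30))
Cohesion contribution = 0.405158
Friction contribution = tan(16)/tan(30) = 0.496658
Fs = 0.405158 + 0.496658
Fs = 0.902


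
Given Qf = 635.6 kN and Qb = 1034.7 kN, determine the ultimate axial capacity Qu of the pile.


Result: 1670.3 kN

Derivation:
Using Qu = Qf + Qb
Qu = 635.6 + 1034.7
Qu = 1670.3 kN


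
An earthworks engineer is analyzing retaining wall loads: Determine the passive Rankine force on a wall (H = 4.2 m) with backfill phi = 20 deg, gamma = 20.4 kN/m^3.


Compute passive earth pressure coefficient:
Kp = tan^2(45 + phi/2) = tan^2(55.0) = 2.039607
Compute passive force:
Pp = 0.5 * Kp * gamma * H^2
Pp = 0.5 * 2.039607 * 20.4 * 4.2^2
Pp = 366.98 kN/m


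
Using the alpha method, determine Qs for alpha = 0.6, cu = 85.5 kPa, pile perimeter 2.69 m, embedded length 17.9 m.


Result: 2470.15 kN

Derivation:
Using Qs = alpha * cu * perimeter * L
Qs = 0.6 * 85.5 * 2.69 * 17.9
Qs = 2470.15 kN


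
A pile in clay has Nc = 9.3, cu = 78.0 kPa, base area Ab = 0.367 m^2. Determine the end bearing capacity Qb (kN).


Using Qb = Nc * cu * Ab
Qb = 9.3 * 78.0 * 0.367
Qb = 266.22 kN


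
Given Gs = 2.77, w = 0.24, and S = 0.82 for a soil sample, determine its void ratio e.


Result: 0.8107

Derivation:
Using the relation e = Gs * w / S
e = 2.77 * 0.24 / 0.82
e = 0.8107


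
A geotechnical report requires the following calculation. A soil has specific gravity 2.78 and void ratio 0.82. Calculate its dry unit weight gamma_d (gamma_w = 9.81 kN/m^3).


Using gamma_d = Gs * gamma_w / (1 + e)
gamma_d = 2.78 * 9.81 / (1 + 0.82)
gamma_d = 2.78 * 9.81 / 1.82
gamma_d = 14.985 kN/m^3


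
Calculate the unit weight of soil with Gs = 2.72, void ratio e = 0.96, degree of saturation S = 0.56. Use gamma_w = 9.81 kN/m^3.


Using gamma = gamma_w * (Gs + S*e) / (1 + e)
Numerator: Gs + S*e = 2.72 + 0.56*0.96 = 3.2576
Denominator: 1 + e = 1 + 0.96 = 1.96
gamma = 9.81 * 3.2576 / 1.96
gamma = 16.305 kN/m^3


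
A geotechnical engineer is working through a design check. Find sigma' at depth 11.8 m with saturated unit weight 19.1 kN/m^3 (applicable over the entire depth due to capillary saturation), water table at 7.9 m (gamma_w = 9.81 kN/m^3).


Total stress = gamma_sat * depth
sigma = 19.1 * 11.8 = 225.38 kPa
Pore water pressure u = gamma_w * (depth - d_wt)
u = 9.81 * (11.8 - 7.9) = 38.259 kPa
Effective stress = sigma - u
sigma' = 225.38 - 38.259 = 187.12 kPa


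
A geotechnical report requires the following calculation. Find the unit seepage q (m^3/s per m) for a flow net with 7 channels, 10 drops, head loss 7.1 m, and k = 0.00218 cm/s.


Result: 0.0001083 m^3/s per m

Derivation:
Convert k to m/s for unit consistency with H:
k = 0.00218 cm/s = 0.00218 / 100 m/s = 2.18e-05 m/s
Using q = k * H * Nf / Nd
Nf / Nd = 7 / 10 = 0.7
q = 2.18e-05 * 7.1 * 0.7
q = 0.0001083 m^3/s per m


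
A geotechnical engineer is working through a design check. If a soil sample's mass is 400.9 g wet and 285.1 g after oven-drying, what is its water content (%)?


Using w = (m_wet - m_dry) / m_dry * 100
m_wet - m_dry = 400.9 - 285.1 = 115.8 g
w = 115.8 / 285.1 * 100
w = 40.62 %


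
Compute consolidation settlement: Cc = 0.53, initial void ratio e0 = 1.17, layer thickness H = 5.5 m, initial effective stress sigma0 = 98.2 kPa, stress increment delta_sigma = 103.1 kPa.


Using Sc = Cc * H / (1 + e0) * log10((sigma0 + delta_sigma) / sigma0)
Stress ratio = (98.2 + 103.1) / 98.2 = 2.0499
log10(2.0499) = 0.311732
Cc * H / (1 + e0) = 0.53 * 5.5 / (1 + 1.17) = 1.34332
Sc = 1.34332 * 0.311732
Sc = 0.4188 m


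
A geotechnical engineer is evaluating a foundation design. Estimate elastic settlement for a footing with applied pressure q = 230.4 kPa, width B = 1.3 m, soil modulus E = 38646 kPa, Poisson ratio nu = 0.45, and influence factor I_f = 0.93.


Using Se = q * B * (1 - nu^2) * I_f / E
1 - nu^2 = 1 - 0.45^2 = 0.7975
Se = 230.4 * 1.3 * 0.7975 * 0.93 / 38646
Se = 0.005748 m
Convert to mm: Se = 0.005748 * 1000 = 5.748 mm


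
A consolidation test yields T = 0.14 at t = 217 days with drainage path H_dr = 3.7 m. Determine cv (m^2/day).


Using cv = T * H_dr^2 / t
H_dr^2 = 3.7^2 = 13.69
cv = 0.14 * 13.69 / 217
cv = 0.00883 m^2/day


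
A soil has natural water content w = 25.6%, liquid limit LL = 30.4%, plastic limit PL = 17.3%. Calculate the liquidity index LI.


Result: 0.634

Derivation:
First compute the plasticity index:
PI = LL - PL = 30.4 - 17.3 = 13.1
Then compute the liquidity index:
LI = (w - PL) / PI
LI = (25.6 - 17.3) / 13.1
LI = 0.634


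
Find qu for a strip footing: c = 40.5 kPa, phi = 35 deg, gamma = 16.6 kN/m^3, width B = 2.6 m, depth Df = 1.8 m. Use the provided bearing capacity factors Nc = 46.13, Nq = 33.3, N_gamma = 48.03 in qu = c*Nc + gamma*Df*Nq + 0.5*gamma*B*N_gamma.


Compute qu = c*Nc + gamma*Df*Nq + 0.5*gamma*B*N_gamma
Term 1: 40.5 * 46.13 = 1868.265
Term 2: 16.6 * 1.8 * 33.3 = 995.004
Term 3: 0.5 * 16.6 * 2.6 * 48.03 = 1036.4874
qu = 1868.265 + 995.004 + 1036.4874
qu = 3899.76 kPa


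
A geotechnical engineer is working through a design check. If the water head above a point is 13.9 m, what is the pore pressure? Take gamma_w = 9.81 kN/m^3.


Using u = gamma_w * h_w
u = 9.81 * 13.9
u = 136.36 kPa


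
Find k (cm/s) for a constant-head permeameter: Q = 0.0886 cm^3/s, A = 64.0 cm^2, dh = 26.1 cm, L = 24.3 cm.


Compute hydraulic gradient:
i = dh / L = 26.1 / 24.3 = 1.07407
Then apply Darcy's law:
k = Q / (A * i)
k = 0.0886 / (64.0 * 1.07407)
k = 0.0886 / 68.7407
k = 0.001289 cm/s


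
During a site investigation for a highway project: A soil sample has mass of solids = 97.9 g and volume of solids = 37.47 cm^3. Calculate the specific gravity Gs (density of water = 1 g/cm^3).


Using Gs = m_s / (V_s * rho_w)
Since rho_w = 1 g/cm^3:
Gs = 97.9 / 37.47
Gs = 2.613


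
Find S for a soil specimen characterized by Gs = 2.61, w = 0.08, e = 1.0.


Using S = Gs * w / e
S = 2.61 * 0.08 / 1.0
S = 0.2088


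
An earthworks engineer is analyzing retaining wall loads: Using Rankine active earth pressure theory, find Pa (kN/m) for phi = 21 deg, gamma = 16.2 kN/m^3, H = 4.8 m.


Result: 88.15 kN/m

Derivation:
Compute active earth pressure coefficient:
Ka = tan^2(45 - phi/2) = tan^2(34.5) = 0.472355
Compute active force:
Pa = 0.5 * Ka * gamma * H^2
Pa = 0.5 * 0.472355 * 16.2 * 4.8^2
Pa = 88.15 kN/m


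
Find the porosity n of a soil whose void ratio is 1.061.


Using the relation n = e / (1 + e)
n = 1.061 / (1 + 1.061)
n = 1.061 / 2.061
n = 0.5148


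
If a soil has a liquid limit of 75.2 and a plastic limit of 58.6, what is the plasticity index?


Result: 16.6

Derivation:
Using PI = LL - PL
PI = 75.2 - 58.6
PI = 16.6


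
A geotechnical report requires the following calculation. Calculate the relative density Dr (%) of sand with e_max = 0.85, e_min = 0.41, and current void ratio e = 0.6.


Result: 56.82 %

Derivation:
Using Dr = (e_max - e) / (e_max - e_min) * 100
e_max - e = 0.85 - 0.6 = 0.25
e_max - e_min = 0.85 - 0.41 = 0.44
Dr = 0.25 / 0.44 * 100
Dr = 56.82 %


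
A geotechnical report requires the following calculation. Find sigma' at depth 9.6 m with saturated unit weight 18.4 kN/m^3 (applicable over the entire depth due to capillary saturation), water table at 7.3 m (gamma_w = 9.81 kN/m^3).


Total stress = gamma_sat * depth
sigma = 18.4 * 9.6 = 176.64 kPa
Pore water pressure u = gamma_w * (depth - d_wt)
u = 9.81 * (9.6 - 7.3) = 22.563 kPa
Effective stress = sigma - u
sigma' = 176.64 - 22.563 = 154.08 kPa


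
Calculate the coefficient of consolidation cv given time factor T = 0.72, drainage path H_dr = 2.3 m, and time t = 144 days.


Using cv = T * H_dr^2 / t
H_dr^2 = 2.3^2 = 5.29
cv = 0.72 * 5.29 / 144
cv = 0.02645 m^2/day


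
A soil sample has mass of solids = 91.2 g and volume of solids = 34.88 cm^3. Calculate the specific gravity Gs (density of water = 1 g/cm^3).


Using Gs = m_s / (V_s * rho_w)
Since rho_w = 1 g/cm^3:
Gs = 91.2 / 34.88
Gs = 2.615


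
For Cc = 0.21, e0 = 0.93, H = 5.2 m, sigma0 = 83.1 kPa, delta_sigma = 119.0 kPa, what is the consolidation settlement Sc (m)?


Using Sc = Cc * H / (1 + e0) * log10((sigma0 + delta_sigma) / sigma0)
Stress ratio = (83.1 + 119.0) / 83.1 = 2.43201
log10(2.43201) = 0.385965
Cc * H / (1 + e0) = 0.21 * 5.2 / (1 + 0.93) = 0.565803
Sc = 0.565803 * 0.385965
Sc = 0.2184 m


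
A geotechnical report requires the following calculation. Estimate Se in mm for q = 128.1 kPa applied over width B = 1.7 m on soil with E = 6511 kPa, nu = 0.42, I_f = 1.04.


Using Se = q * B * (1 - nu^2) * I_f / E
1 - nu^2 = 1 - 0.42^2 = 0.8236
Se = 128.1 * 1.7 * 0.8236 * 1.04 / 6511
Se = 0.028648 m
Convert to mm: Se = 0.028648 * 1000 = 28.648 mm


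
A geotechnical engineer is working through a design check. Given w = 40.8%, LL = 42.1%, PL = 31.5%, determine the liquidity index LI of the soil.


Result: 0.877

Derivation:
First compute the plasticity index:
PI = LL - PL = 42.1 - 31.5 = 10.6
Then compute the liquidity index:
LI = (w - PL) / PI
LI = (40.8 - 31.5) / 10.6
LI = 0.877


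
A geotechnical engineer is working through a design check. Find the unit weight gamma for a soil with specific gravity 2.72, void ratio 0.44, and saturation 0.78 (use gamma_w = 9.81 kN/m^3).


Using gamma = gamma_w * (Gs + S*e) / (1 + e)
Numerator: Gs + S*e = 2.72 + 0.78*0.44 = 3.0632
Denominator: 1 + e = 1 + 0.44 = 1.44
gamma = 9.81 * 3.0632 / 1.44
gamma = 20.868 kN/m^3


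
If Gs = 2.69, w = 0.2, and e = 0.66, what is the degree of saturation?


Result: 0.8152

Derivation:
Using S = Gs * w / e
S = 2.69 * 0.2 / 0.66
S = 0.8152


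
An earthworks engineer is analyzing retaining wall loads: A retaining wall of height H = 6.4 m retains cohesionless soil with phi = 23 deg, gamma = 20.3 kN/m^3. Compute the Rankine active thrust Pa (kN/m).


Compute active earth pressure coefficient:
Ka = tan^2(45 - phi/2) = tan^2(33.5) = 0.438092
Compute active force:
Pa = 0.5 * Ka * gamma * H^2
Pa = 0.5 * 0.438092 * 20.3 * 6.4^2
Pa = 182.13 kN/m


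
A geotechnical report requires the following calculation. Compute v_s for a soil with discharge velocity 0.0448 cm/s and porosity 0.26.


Using v_s = v_d / n
v_s = 0.0448 / 0.26
v_s = 0.17231 cm/s


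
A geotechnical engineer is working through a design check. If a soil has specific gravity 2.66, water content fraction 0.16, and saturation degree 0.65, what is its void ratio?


Result: 0.6548

Derivation:
Using the relation e = Gs * w / S
e = 2.66 * 0.16 / 0.65
e = 0.6548


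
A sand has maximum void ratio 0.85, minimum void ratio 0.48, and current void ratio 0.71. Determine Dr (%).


Using Dr = (e_max - e) / (e_max - e_min) * 100
e_max - e = 0.85 - 0.71 = 0.14
e_max - e_min = 0.85 - 0.48 = 0.37
Dr = 0.14 / 0.37 * 100
Dr = 37.84 %


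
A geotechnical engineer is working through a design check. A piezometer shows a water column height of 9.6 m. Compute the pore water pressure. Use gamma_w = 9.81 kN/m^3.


Using u = gamma_w * h_w
u = 9.81 * 9.6
u = 94.18 kPa


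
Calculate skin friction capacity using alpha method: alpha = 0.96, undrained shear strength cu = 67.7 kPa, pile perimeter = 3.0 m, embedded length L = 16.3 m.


Using Qs = alpha * cu * perimeter * L
Qs = 0.96 * 67.7 * 3.0 * 16.3
Qs = 3178.11 kN


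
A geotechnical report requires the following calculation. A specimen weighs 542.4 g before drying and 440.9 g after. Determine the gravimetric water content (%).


Using w = (m_wet - m_dry) / m_dry * 100
m_wet - m_dry = 542.4 - 440.9 = 101.5 g
w = 101.5 / 440.9 * 100
w = 23.02 %


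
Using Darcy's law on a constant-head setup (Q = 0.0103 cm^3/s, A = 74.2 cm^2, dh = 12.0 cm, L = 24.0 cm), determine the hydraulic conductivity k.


Result: 0.000278 cm/s

Derivation:
Compute hydraulic gradient:
i = dh / L = 12.0 / 24.0 = 0.5
Then apply Darcy's law:
k = Q / (A * i)
k = 0.0103 / (74.2 * 0.5)
k = 0.0103 / 37.1
k = 0.000278 cm/s


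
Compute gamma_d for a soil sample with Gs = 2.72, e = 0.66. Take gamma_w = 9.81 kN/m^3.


Result: 16.074 kN/m^3

Derivation:
Using gamma_d = Gs * gamma_w / (1 + e)
gamma_d = 2.72 * 9.81 / (1 + 0.66)
gamma_d = 2.72 * 9.81 / 1.66
gamma_d = 16.074 kN/m^3


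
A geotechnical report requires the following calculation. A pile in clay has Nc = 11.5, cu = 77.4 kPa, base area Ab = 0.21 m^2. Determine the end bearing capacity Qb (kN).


Using Qb = Nc * cu * Ab
Qb = 11.5 * 77.4 * 0.21
Qb = 186.92 kN


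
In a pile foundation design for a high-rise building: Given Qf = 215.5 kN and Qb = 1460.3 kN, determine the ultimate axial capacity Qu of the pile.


Result: 1675.8 kN

Derivation:
Using Qu = Qf + Qb
Qu = 215.5 + 1460.3
Qu = 1675.8 kN


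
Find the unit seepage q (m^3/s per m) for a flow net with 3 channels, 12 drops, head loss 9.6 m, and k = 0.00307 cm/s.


Convert k to m/s for unit consistency with H:
k = 0.00307 cm/s = 0.00307 / 100 m/s = 3.07e-05 m/s
Using q = k * H * Nf / Nd
Nf / Nd = 3 / 12 = 0.25
q = 3.07e-05 * 9.6 * 0.25
q = 7.368e-05 m^3/s per m


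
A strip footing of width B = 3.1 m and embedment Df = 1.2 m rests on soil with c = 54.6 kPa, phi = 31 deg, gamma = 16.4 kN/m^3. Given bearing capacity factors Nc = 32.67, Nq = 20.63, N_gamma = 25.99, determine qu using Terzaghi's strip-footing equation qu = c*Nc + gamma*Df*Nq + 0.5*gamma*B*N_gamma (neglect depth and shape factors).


Compute qu = c*Nc + gamma*Df*Nq + 0.5*gamma*B*N_gamma
Term 1: 54.6 * 32.67 = 1783.782
Term 2: 16.4 * 1.2 * 20.63 = 405.9984
Term 3: 0.5 * 16.4 * 3.1 * 25.99 = 660.6658
qu = 1783.782 + 405.9984 + 660.6658
qu = 2850.45 kPa


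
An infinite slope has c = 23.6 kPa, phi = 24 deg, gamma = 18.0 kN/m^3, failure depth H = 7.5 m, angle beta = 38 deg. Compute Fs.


Using Fs = c / (gamma*H*sin(beta)*cos(beta)) + tan(phi)/tan(beta)
Cohesion contribution = 23.6 / (18.0*7.5*sin(38)*cos(38))
Cohesion contribution = 0.360333
Friction contribution = tan(24)/tan(38) = 0.569867
Fs = 0.360333 + 0.569867
Fs = 0.93


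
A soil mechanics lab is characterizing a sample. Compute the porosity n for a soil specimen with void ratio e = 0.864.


Using the relation n = e / (1 + e)
n = 0.864 / (1 + 0.864)
n = 0.864 / 1.864
n = 0.4635


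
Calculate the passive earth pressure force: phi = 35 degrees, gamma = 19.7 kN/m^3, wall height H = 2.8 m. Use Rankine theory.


Compute passive earth pressure coefficient:
Kp = tan^2(45 + phi/2) = tan^2(62.5) = 3.690172
Compute passive force:
Pp = 0.5 * Kp * gamma * H^2
Pp = 0.5 * 3.690172 * 19.7 * 2.8^2
Pp = 284.97 kN/m


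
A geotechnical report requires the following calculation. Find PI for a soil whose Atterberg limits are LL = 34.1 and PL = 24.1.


Using PI = LL - PL
PI = 34.1 - 24.1
PI = 10.0


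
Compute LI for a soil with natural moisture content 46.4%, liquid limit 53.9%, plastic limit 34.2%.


Result: 0.619

Derivation:
First compute the plasticity index:
PI = LL - PL = 53.9 - 34.2 = 19.7
Then compute the liquidity index:
LI = (w - PL) / PI
LI = (46.4 - 34.2) / 19.7
LI = 0.619


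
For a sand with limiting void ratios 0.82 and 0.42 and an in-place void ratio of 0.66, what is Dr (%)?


Using Dr = (e_max - e) / (e_max - e_min) * 100
e_max - e = 0.82 - 0.66 = 0.16
e_max - e_min = 0.82 - 0.42 = 0.4
Dr = 0.16 / 0.4 * 100
Dr = 40.0 %


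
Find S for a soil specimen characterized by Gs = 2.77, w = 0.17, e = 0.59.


Using S = Gs * w / e
S = 2.77 * 0.17 / 0.59
S = 0.7981


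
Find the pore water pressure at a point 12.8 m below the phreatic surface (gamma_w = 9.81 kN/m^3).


Result: 125.57 kPa

Derivation:
Using u = gamma_w * h_w
u = 9.81 * 12.8
u = 125.57 kPa


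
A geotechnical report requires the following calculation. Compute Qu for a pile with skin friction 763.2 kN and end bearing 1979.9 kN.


Result: 2743.1 kN

Derivation:
Using Qu = Qf + Qb
Qu = 763.2 + 1979.9
Qu = 2743.1 kN


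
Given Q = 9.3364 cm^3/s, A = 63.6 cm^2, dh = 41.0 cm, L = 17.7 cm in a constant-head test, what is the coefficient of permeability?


Result: 0.063374 cm/s

Derivation:
Compute hydraulic gradient:
i = dh / L = 41.0 / 17.7 = 2.31638
Then apply Darcy's law:
k = Q / (A * i)
k = 9.3364 / (63.6 * 2.31638)
k = 9.3364 / 147.322
k = 0.063374 cm/s


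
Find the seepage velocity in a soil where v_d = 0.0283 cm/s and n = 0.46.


Result: 0.06152 cm/s

Derivation:
Using v_s = v_d / n
v_s = 0.0283 / 0.46
v_s = 0.06152 cm/s


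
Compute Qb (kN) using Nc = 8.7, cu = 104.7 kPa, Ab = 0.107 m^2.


Result: 97.47 kN

Derivation:
Using Qb = Nc * cu * Ab
Qb = 8.7 * 104.7 * 0.107
Qb = 97.47 kN


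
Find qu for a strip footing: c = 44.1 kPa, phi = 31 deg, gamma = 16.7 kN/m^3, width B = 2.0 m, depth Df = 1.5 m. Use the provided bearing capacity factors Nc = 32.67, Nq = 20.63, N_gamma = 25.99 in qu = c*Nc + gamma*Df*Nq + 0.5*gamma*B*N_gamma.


Compute qu = c*Nc + gamma*Df*Nq + 0.5*gamma*B*N_gamma
Term 1: 44.1 * 32.67 = 1440.747
Term 2: 16.7 * 1.5 * 20.63 = 516.7815
Term 3: 0.5 * 16.7 * 2.0 * 25.99 = 434.033
qu = 1440.747 + 516.7815 + 434.033
qu = 2391.56 kPa


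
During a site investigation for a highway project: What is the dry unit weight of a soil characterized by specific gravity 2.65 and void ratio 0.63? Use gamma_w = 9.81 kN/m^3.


Using gamma_d = Gs * gamma_w / (1 + e)
gamma_d = 2.65 * 9.81 / (1 + 0.63)
gamma_d = 2.65 * 9.81 / 1.63
gamma_d = 15.949 kN/m^3


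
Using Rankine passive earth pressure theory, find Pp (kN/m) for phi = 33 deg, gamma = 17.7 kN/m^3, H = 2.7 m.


Compute passive earth pressure coefficient:
Kp = tan^2(45 + phi/2) = tan^2(61.5) = 3.39212
Compute passive force:
Pp = 0.5 * Kp * gamma * H^2
Pp = 0.5 * 3.39212 * 17.7 * 2.7^2
Pp = 218.85 kN/m


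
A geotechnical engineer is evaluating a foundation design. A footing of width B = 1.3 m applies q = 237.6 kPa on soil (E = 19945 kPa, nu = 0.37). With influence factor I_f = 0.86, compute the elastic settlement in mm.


Using Se = q * B * (1 - nu^2) * I_f / E
1 - nu^2 = 1 - 0.37^2 = 0.8631
Se = 237.6 * 1.3 * 0.8631 * 0.86 / 19945
Se = 0.011495 m
Convert to mm: Se = 0.011495 * 1000 = 11.495 mm


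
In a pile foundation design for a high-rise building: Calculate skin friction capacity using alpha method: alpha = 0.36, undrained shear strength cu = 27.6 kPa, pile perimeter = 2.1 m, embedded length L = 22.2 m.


Result: 463.22 kN

Derivation:
Using Qs = alpha * cu * perimeter * L
Qs = 0.36 * 27.6 * 2.1 * 22.2
Qs = 463.22 kN


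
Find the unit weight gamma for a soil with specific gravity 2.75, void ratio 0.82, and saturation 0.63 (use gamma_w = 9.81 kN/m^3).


Using gamma = gamma_w * (Gs + S*e) / (1 + e)
Numerator: Gs + S*e = 2.75 + 0.63*0.82 = 3.2666
Denominator: 1 + e = 1 + 0.82 = 1.82
gamma = 9.81 * 3.2666 / 1.82
gamma = 17.607 kN/m^3


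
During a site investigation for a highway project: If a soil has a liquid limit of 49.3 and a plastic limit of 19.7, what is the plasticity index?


Using PI = LL - PL
PI = 49.3 - 19.7
PI = 29.6


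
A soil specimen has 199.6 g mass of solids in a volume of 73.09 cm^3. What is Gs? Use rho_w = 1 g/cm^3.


Result: 2.731

Derivation:
Using Gs = m_s / (V_s * rho_w)
Since rho_w = 1 g/cm^3:
Gs = 199.6 / 73.09
Gs = 2.731


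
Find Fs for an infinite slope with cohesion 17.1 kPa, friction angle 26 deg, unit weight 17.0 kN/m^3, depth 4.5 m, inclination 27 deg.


Using Fs = c / (gamma*H*sin(beta)*cos(beta)) + tan(phi)/tan(beta)
Cohesion contribution = 17.1 / (17.0*4.5*sin(27)*cos(27))
Cohesion contribution = 0.552595
Friction contribution = tan(26)/tan(27) = 0.957229
Fs = 0.552595 + 0.957229
Fs = 1.51


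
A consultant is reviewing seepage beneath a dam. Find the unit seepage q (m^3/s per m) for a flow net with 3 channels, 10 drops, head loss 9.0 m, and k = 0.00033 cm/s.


Convert k to m/s for unit consistency with H:
k = 0.00033 cm/s = 0.00033 / 100 m/s = 3.3e-06 m/s
Using q = k * H * Nf / Nd
Nf / Nd = 3 / 10 = 0.3
q = 3.3e-06 * 9.0 * 0.3
q = 8.91e-06 m^3/s per m


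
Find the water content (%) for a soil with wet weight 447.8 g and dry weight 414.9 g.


Using w = (m_wet - m_dry) / m_dry * 100
m_wet - m_dry = 447.8 - 414.9 = 32.9 g
w = 32.9 / 414.9 * 100
w = 7.93 %


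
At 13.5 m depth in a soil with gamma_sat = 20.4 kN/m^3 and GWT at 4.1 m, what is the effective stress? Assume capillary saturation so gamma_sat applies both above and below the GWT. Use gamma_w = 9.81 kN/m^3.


Total stress = gamma_sat * depth
sigma = 20.4 * 13.5 = 275.4 kPa
Pore water pressure u = gamma_w * (depth - d_wt)
u = 9.81 * (13.5 - 4.1) = 92.214 kPa
Effective stress = sigma - u
sigma' = 275.4 - 92.214 = 183.19 kPa


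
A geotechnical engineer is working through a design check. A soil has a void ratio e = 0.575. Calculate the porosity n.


Using the relation n = e / (1 + e)
n = 0.575 / (1 + 0.575)
n = 0.575 / 1.575
n = 0.3651


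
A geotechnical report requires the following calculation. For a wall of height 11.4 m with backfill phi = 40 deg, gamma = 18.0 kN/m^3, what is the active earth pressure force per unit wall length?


Result: 254.33 kN/m

Derivation:
Compute active earth pressure coefficient:
Ka = tan^2(45 - phi/2) = tan^2(25.0) = 0.217443
Compute active force:
Pa = 0.5 * Ka * gamma * H^2
Pa = 0.5 * 0.217443 * 18.0 * 11.4^2
Pa = 254.33 kN/m


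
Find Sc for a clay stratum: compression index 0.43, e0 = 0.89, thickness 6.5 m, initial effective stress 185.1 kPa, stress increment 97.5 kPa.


Using Sc = Cc * H / (1 + e0) * log10((sigma0 + delta_sigma) / sigma0)
Stress ratio = (185.1 + 97.5) / 185.1 = 1.52674
log10(1.52674) = 0.183766
Cc * H / (1 + e0) = 0.43 * 6.5 / (1 + 0.89) = 1.47884
Sc = 1.47884 * 0.183766
Sc = 0.2718 m


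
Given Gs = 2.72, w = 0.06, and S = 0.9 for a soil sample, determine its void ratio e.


Result: 0.1813

Derivation:
Using the relation e = Gs * w / S
e = 2.72 * 0.06 / 0.9
e = 0.1813


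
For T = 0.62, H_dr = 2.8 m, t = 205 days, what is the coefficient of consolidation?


Result: 0.02371 m^2/day

Derivation:
Using cv = T * H_dr^2 / t
H_dr^2 = 2.8^2 = 7.84
cv = 0.62 * 7.84 / 205
cv = 0.02371 m^2/day


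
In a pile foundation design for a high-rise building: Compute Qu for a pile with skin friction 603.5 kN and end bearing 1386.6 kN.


Using Qu = Qf + Qb
Qu = 603.5 + 1386.6
Qu = 1990.1 kN


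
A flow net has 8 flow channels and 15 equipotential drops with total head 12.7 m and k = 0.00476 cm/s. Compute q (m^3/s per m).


Result: 0.0003224 m^3/s per m

Derivation:
Convert k to m/s for unit consistency with H:
k = 0.00476 cm/s = 0.00476 / 100 m/s = 4.76e-05 m/s
Using q = k * H * Nf / Nd
Nf / Nd = 8 / 15 = 0.5333
q = 4.76e-05 * 12.7 * 0.5333
q = 0.0003224 m^3/s per m


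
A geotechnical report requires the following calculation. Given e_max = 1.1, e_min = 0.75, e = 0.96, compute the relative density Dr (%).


Result: 40.0 %

Derivation:
Using Dr = (e_max - e) / (e_max - e_min) * 100
e_max - e = 1.1 - 0.96 = 0.14
e_max - e_min = 1.1 - 0.75 = 0.35
Dr = 0.14 / 0.35 * 100
Dr = 40.0 %


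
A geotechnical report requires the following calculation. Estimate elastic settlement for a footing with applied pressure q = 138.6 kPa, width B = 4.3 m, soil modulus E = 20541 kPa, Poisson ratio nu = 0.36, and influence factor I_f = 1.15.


Using Se = q * B * (1 - nu^2) * I_f / E
1 - nu^2 = 1 - 0.36^2 = 0.8704
Se = 138.6 * 4.3 * 0.8704 * 1.15 / 20541
Se = 0.029042 m
Convert to mm: Se = 0.029042 * 1000 = 29.042 mm


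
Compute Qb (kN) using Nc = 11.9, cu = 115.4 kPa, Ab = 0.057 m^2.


Result: 78.28 kN

Derivation:
Using Qb = Nc * cu * Ab
Qb = 11.9 * 115.4 * 0.057
Qb = 78.28 kN


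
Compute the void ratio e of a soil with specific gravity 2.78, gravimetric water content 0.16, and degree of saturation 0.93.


Using the relation e = Gs * w / S
e = 2.78 * 0.16 / 0.93
e = 0.4783


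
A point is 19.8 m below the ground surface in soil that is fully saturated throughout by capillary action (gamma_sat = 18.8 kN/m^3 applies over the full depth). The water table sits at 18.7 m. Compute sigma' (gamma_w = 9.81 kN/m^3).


Result: 361.45 kPa

Derivation:
Total stress = gamma_sat * depth
sigma = 18.8 * 19.8 = 372.24 kPa
Pore water pressure u = gamma_w * (depth - d_wt)
u = 9.81 * (19.8 - 18.7) = 10.791 kPa
Effective stress = sigma - u
sigma' = 372.24 - 10.791 = 361.45 kPa


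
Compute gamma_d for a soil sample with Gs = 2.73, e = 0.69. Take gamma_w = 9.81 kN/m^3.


Using gamma_d = Gs * gamma_w / (1 + e)
gamma_d = 2.73 * 9.81 / (1 + 0.69)
gamma_d = 2.73 * 9.81 / 1.69
gamma_d = 15.847 kN/m^3


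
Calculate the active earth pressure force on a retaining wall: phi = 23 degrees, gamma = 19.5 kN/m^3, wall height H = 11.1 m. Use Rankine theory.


Result: 526.28 kN/m

Derivation:
Compute active earth pressure coefficient:
Ka = tan^2(45 - phi/2) = tan^2(33.5) = 0.438092
Compute active force:
Pa = 0.5 * Ka * gamma * H^2
Pa = 0.5 * 0.438092 * 19.5 * 11.1^2
Pa = 526.28 kN/m


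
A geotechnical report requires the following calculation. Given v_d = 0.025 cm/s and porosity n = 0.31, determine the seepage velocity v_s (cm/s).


Using v_s = v_d / n
v_s = 0.025 / 0.31
v_s = 0.08065 cm/s


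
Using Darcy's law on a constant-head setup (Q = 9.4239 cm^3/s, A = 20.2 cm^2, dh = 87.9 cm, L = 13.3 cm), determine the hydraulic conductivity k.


Result: 0.07059 cm/s

Derivation:
Compute hydraulic gradient:
i = dh / L = 87.9 / 13.3 = 6.60902
Then apply Darcy's law:
k = Q / (A * i)
k = 9.4239 / (20.2 * 6.60902)
k = 9.4239 / 133.502
k = 0.07059 cm/s


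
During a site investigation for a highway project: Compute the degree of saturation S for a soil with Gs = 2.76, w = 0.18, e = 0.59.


Result: 0.842

Derivation:
Using S = Gs * w / e
S = 2.76 * 0.18 / 0.59
S = 0.842


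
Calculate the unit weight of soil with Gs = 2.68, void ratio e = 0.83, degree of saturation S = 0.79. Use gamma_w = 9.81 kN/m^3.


Using gamma = gamma_w * (Gs + S*e) / (1 + e)
Numerator: Gs + S*e = 2.68 + 0.79*0.83 = 3.3357
Denominator: 1 + e = 1 + 0.83 = 1.83
gamma = 9.81 * 3.3357 / 1.83
gamma = 17.882 kN/m^3


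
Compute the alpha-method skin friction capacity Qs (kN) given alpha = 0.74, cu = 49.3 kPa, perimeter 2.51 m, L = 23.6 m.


Using Qs = alpha * cu * perimeter * L
Qs = 0.74 * 49.3 * 2.51 * 23.6
Qs = 2161.05 kN


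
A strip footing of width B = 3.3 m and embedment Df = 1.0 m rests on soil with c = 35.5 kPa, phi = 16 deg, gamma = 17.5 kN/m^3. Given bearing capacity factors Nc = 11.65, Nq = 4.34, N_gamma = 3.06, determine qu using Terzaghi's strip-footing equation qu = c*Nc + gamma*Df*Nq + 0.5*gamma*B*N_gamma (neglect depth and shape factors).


Compute qu = c*Nc + gamma*Df*Nq + 0.5*gamma*B*N_gamma
Term 1: 35.5 * 11.65 = 413.575
Term 2: 17.5 * 1.0 * 4.34 = 75.95
Term 3: 0.5 * 17.5 * 3.3 * 3.06 = 88.3575
qu = 413.575 + 75.95 + 88.3575
qu = 577.88 kPa


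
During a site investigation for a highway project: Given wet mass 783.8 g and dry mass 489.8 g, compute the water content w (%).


Result: 60.02 %

Derivation:
Using w = (m_wet - m_dry) / m_dry * 100
m_wet - m_dry = 783.8 - 489.8 = 294.0 g
w = 294.0 / 489.8 * 100
w = 60.02 %


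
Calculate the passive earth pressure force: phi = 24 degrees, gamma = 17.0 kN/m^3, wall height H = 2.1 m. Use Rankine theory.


Compute passive earth pressure coefficient:
Kp = tan^2(45 + phi/2) = tan^2(57.0) = 2.371184
Compute passive force:
Pp = 0.5 * Kp * gamma * H^2
Pp = 0.5 * 2.371184 * 17.0 * 2.1^2
Pp = 88.88 kN/m


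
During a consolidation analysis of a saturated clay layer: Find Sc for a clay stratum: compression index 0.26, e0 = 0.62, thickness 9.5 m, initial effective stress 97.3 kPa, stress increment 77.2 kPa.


Result: 0.3868 m

Derivation:
Using Sc = Cc * H / (1 + e0) * log10((sigma0 + delta_sigma) / sigma0)
Stress ratio = (97.3 + 77.2) / 97.3 = 1.79342
log10(1.79342) = 0.253683
Cc * H / (1 + e0) = 0.26 * 9.5 / (1 + 0.62) = 1.52469
Sc = 1.52469 * 0.253683
Sc = 0.3868 m


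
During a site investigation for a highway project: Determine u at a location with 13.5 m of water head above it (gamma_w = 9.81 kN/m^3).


Result: 132.44 kPa

Derivation:
Using u = gamma_w * h_w
u = 9.81 * 13.5
u = 132.44 kPa


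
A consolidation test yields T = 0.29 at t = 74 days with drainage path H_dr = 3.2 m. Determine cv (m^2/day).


Using cv = T * H_dr^2 / t
H_dr^2 = 3.2^2 = 10.24
cv = 0.29 * 10.24 / 74
cv = 0.04013 m^2/day


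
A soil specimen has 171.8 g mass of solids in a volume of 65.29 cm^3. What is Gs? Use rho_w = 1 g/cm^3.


Using Gs = m_s / (V_s * rho_w)
Since rho_w = 1 g/cm^3:
Gs = 171.8 / 65.29
Gs = 2.631


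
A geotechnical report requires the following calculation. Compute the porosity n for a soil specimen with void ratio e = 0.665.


Using the relation n = e / (1 + e)
n = 0.665 / (1 + 0.665)
n = 0.665 / 1.665
n = 0.3994


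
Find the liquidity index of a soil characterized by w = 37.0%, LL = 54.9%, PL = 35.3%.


Result: 0.087

Derivation:
First compute the plasticity index:
PI = LL - PL = 54.9 - 35.3 = 19.6
Then compute the liquidity index:
LI = (w - PL) / PI
LI = (37.0 - 35.3) / 19.6
LI = 0.087


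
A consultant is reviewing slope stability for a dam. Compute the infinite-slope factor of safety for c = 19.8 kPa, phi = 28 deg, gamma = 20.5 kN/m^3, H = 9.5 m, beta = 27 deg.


Result: 1.295

Derivation:
Using Fs = c / (gamma*H*sin(beta)*cos(beta)) + tan(phi)/tan(beta)
Cohesion contribution = 19.8 / (20.5*9.5*sin(27)*cos(27))
Cohesion contribution = 0.251339
Friction contribution = tan(28)/tan(27) = 1.04354
Fs = 0.251339 + 1.04354
Fs = 1.295


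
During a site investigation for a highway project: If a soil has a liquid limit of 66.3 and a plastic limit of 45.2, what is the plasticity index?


Using PI = LL - PL
PI = 66.3 - 45.2
PI = 21.1


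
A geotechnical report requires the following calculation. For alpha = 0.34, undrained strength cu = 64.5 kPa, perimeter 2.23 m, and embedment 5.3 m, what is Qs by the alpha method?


Using Qs = alpha * cu * perimeter * L
Qs = 0.34 * 64.5 * 2.23 * 5.3
Qs = 259.19 kN


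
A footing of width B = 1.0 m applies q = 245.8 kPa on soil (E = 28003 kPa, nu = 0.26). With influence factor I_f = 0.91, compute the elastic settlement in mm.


Using Se = q * B * (1 - nu^2) * I_f / E
1 - nu^2 = 1 - 0.26^2 = 0.9324
Se = 245.8 * 1.0 * 0.9324 * 0.91 / 28003
Se = 0.007448 m
Convert to mm: Se = 0.007448 * 1000 = 7.448 mm


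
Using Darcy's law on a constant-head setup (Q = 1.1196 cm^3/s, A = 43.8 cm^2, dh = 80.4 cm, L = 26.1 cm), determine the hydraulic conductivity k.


Compute hydraulic gradient:
i = dh / L = 80.4 / 26.1 = 3.08046
Then apply Darcy's law:
k = Q / (A * i)
k = 1.1196 / (43.8 * 3.08046)
k = 1.1196 / 134.924
k = 0.008298 cm/s


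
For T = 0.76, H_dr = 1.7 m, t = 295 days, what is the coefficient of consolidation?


Using cv = T * H_dr^2 / t
H_dr^2 = 1.7^2 = 2.89
cv = 0.76 * 2.89 / 295
cv = 0.00745 m^2/day


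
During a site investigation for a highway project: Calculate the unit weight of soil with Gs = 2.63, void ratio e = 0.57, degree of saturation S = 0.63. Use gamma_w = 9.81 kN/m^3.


Using gamma = gamma_w * (Gs + S*e) / (1 + e)
Numerator: Gs + S*e = 2.63 + 0.63*0.57 = 2.9891
Denominator: 1 + e = 1 + 0.57 = 1.57
gamma = 9.81 * 2.9891 / 1.57
gamma = 18.677 kN/m^3


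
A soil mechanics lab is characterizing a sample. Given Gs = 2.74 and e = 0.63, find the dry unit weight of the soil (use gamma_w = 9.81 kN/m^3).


Using gamma_d = Gs * gamma_w / (1 + e)
gamma_d = 2.74 * 9.81 / (1 + 0.63)
gamma_d = 2.74 * 9.81 / 1.63
gamma_d = 16.49 kN/m^3


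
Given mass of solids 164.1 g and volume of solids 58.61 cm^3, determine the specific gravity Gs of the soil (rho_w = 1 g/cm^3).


Result: 2.8

Derivation:
Using Gs = m_s / (V_s * rho_w)
Since rho_w = 1 g/cm^3:
Gs = 164.1 / 58.61
Gs = 2.8


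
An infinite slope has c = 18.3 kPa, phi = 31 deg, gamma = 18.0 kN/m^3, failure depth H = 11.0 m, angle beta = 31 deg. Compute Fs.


Using Fs = c / (gamma*H*sin(beta)*cos(beta)) + tan(phi)/tan(beta)
Cohesion contribution = 18.3 / (18.0*11.0*sin(31)*cos(31))
Cohesion contribution = 0.209354
Friction contribution = tan(31)/tan(31) = 1
Fs = 0.209354 + 1
Fs = 1.209


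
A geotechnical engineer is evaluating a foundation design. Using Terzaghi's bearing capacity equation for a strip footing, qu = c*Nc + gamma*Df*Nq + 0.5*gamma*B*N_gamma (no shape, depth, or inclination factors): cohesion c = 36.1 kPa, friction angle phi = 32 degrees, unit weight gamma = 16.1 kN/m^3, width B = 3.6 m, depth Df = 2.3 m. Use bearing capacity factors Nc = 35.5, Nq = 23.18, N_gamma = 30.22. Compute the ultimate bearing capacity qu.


Compute qu = c*Nc + gamma*Df*Nq + 0.5*gamma*B*N_gamma
Term 1: 36.1 * 35.5 = 1281.55
Term 2: 16.1 * 2.3 * 23.18 = 858.3554
Term 3: 0.5 * 16.1 * 3.6 * 30.22 = 875.7756
qu = 1281.55 + 858.3554 + 875.7756
qu = 3015.68 kPa


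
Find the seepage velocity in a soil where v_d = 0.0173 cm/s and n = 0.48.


Using v_s = v_d / n
v_s = 0.0173 / 0.48
v_s = 0.03604 cm/s


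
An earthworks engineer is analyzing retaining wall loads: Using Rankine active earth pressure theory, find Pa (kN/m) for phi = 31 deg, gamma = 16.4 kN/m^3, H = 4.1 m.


Compute active earth pressure coefficient:
Ka = tan^2(45 - phi/2) = tan^2(29.5) = 0.320099
Compute active force:
Pa = 0.5 * Ka * gamma * H^2
Pa = 0.5 * 0.320099 * 16.4 * 4.1^2
Pa = 44.12 kN/m


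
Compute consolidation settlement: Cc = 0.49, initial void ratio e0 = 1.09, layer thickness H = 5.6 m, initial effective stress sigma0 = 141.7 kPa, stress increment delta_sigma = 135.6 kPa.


Using Sc = Cc * H / (1 + e0) * log10((sigma0 + delta_sigma) / sigma0)
Stress ratio = (141.7 + 135.6) / 141.7 = 1.95695
log10(1.95695) = 0.29158
Cc * H / (1 + e0) = 0.49 * 5.6 / (1 + 1.09) = 1.31292
Sc = 1.31292 * 0.29158
Sc = 0.3828 m


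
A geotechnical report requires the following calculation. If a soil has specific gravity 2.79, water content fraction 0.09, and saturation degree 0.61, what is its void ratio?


Using the relation e = Gs * w / S
e = 2.79 * 0.09 / 0.61
e = 0.4116


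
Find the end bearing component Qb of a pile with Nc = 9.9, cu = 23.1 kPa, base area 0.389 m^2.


Using Qb = Nc * cu * Ab
Qb = 9.9 * 23.1 * 0.389
Qb = 88.96 kN


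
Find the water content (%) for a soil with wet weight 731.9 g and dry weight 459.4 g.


Using w = (m_wet - m_dry) / m_dry * 100
m_wet - m_dry = 731.9 - 459.4 = 272.5 g
w = 272.5 / 459.4 * 100
w = 59.32 %


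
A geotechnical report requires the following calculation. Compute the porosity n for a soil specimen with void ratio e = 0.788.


Result: 0.4407

Derivation:
Using the relation n = e / (1 + e)
n = 0.788 / (1 + 0.788)
n = 0.788 / 1.788
n = 0.4407


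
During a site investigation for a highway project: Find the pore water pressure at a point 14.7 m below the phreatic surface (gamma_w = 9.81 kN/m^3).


Using u = gamma_w * h_w
u = 9.81 * 14.7
u = 144.21 kPa


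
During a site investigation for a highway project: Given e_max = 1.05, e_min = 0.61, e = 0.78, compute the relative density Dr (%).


Result: 61.36 %

Derivation:
Using Dr = (e_max - e) / (e_max - e_min) * 100
e_max - e = 1.05 - 0.78 = 0.27
e_max - e_min = 1.05 - 0.61 = 0.44
Dr = 0.27 / 0.44 * 100
Dr = 61.36 %


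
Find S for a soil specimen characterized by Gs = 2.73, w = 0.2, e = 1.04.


Using S = Gs * w / e
S = 2.73 * 0.2 / 1.04
S = 0.525


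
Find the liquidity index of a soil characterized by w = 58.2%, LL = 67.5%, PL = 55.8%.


First compute the plasticity index:
PI = LL - PL = 67.5 - 55.8 = 11.7
Then compute the liquidity index:
LI = (w - PL) / PI
LI = (58.2 - 55.8) / 11.7
LI = 0.205


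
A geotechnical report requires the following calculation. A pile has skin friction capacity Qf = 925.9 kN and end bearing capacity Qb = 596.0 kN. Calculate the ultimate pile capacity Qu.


Using Qu = Qf + Qb
Qu = 925.9 + 596.0
Qu = 1521.9 kN


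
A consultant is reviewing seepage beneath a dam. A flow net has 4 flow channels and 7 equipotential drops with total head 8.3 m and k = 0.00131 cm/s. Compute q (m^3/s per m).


Result: 6.213e-05 m^3/s per m

Derivation:
Convert k to m/s for unit consistency with H:
k = 0.00131 cm/s = 0.00131 / 100 m/s = 1.31e-05 m/s
Using q = k * H * Nf / Nd
Nf / Nd = 4 / 7 = 0.5714
q = 1.31e-05 * 8.3 * 0.5714
q = 6.213e-05 m^3/s per m


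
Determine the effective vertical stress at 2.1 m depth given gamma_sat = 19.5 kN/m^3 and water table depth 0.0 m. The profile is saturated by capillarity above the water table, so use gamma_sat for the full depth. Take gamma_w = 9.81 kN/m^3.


Result: 20.35 kPa

Derivation:
Total stress = gamma_sat * depth
sigma = 19.5 * 2.1 = 40.95 kPa
Pore water pressure u = gamma_w * (depth - d_wt)
u = 9.81 * (2.1 - 0.0) = 20.601 kPa
Effective stress = sigma - u
sigma' = 40.95 - 20.601 = 20.35 kPa


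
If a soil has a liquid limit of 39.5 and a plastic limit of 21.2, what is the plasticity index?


Using PI = LL - PL
PI = 39.5 - 21.2
PI = 18.3


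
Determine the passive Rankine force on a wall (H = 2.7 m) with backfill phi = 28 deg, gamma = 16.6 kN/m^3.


Compute passive earth pressure coefficient:
Kp = tan^2(45 + phi/2) = tan^2(59.0) = 2.769826
Compute passive force:
Pp = 0.5 * Kp * gamma * H^2
Pp = 0.5 * 2.769826 * 16.6 * 2.7^2
Pp = 167.59 kN/m


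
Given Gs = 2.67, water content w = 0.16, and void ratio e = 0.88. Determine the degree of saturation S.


Using S = Gs * w / e
S = 2.67 * 0.16 / 0.88
S = 0.4855


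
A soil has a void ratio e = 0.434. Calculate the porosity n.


Using the relation n = e / (1 + e)
n = 0.434 / (1 + 0.434)
n = 0.434 / 1.434
n = 0.3026


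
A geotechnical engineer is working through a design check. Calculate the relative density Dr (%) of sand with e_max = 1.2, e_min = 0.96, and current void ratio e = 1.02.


Result: 75.0 %

Derivation:
Using Dr = (e_max - e) / (e_max - e_min) * 100
e_max - e = 1.2 - 1.02 = 0.18
e_max - e_min = 1.2 - 0.96 = 0.24
Dr = 0.18 / 0.24 * 100
Dr = 75.0 %


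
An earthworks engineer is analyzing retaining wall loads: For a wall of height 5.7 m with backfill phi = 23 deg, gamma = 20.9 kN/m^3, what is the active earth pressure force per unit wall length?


Compute active earth pressure coefficient:
Ka = tan^2(45 - phi/2) = tan^2(33.5) = 0.438092
Compute active force:
Pa = 0.5 * Ka * gamma * H^2
Pa = 0.5 * 0.438092 * 20.9 * 5.7^2
Pa = 148.74 kN/m


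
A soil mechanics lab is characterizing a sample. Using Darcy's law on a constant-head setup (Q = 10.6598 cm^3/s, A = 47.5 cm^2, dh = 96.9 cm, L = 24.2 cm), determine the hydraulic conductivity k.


Result: 0.056046 cm/s

Derivation:
Compute hydraulic gradient:
i = dh / L = 96.9 / 24.2 = 4.00413
Then apply Darcy's law:
k = Q / (A * i)
k = 10.6598 / (47.5 * 4.00413)
k = 10.6598 / 190.196
k = 0.056046 cm/s


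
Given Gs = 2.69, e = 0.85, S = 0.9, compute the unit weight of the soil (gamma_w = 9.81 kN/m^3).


Result: 18.321 kN/m^3

Derivation:
Using gamma = gamma_w * (Gs + S*e) / (1 + e)
Numerator: Gs + S*e = 2.69 + 0.9*0.85 = 3.455
Denominator: 1 + e = 1 + 0.85 = 1.85
gamma = 9.81 * 3.455 / 1.85
gamma = 18.321 kN/m^3


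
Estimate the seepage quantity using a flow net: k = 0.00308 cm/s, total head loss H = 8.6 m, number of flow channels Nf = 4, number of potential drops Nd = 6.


Result: 0.0001766 m^3/s per m

Derivation:
Convert k to m/s for unit consistency with H:
k = 0.00308 cm/s = 0.00308 / 100 m/s = 3.08e-05 m/s
Using q = k * H * Nf / Nd
Nf / Nd = 4 / 6 = 0.6667
q = 3.08e-05 * 8.6 * 0.6667
q = 0.0001766 m^3/s per m
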